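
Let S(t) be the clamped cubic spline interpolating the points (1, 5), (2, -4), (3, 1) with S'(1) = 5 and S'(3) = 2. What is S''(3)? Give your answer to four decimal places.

-31.5000

Put σ_i = S'' at the i-th knot. Here h = (1, 1) and Δ = (-9, 5), so the interior equations h_(i-1)·σ_(i-1) + 2(h_(i-1)+h_i)·σ_i + h_i·σ_(i+1) = 6(Δ_i − Δ_(i-1)) read
  1·σ_0 + 4·σ_1 + 1·σ_2 = 6(Δ_1 - Δ_0) = 84
Clamped end conditions give two more equations: 2h_0·σ_0 + h_0·σ_1 = 6(Δ_0 - S'(1)) = -84 and h_1·σ_1 + 2h_1·σ_2 = 6(S'(3) - Δ_1) = -18.
Solving: σ_0 = -129/2, σ_1 = 45, σ_2 = -63/2.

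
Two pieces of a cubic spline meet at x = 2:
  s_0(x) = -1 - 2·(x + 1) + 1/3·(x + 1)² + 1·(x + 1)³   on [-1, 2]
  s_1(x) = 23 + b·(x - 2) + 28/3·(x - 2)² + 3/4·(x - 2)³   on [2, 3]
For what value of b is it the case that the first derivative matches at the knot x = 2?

s_0'(x) = -2 + 2/3·(x + 1) + 3·(x + 1)², so s_0'(2) = 27. On the right, s_1'(2) = b, so b = 27.

27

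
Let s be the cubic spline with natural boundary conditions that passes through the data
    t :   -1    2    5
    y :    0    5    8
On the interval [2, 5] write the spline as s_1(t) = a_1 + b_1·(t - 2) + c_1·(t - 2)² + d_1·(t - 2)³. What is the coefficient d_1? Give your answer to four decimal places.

0.0185

Write M_i for s''(x_i). With h_i = 3, 3 and divided differences Δ_i = 5/3, 1, the continuity of s' gives the tridiagonal system
  3·M_0 + 12·M_1 + 3·M_2 = 6(Δ_1 - Δ_0) = -4
Natural end conditions: M_0 = M_2 = 0.
Solving the tridiagonal system: M_0 = 0, M_1 = -1/3, M_2 = 0.
On [2, 5], with s_1(t) = a_1 + b_1·(t - 2) + c_1·(t - 2)² + d_1·(t - 2)³: c_1 = M_1/2 = -1/6, d_1 = (M_2 - M_1)/(6h_1) = 1/54, b_1 = Δ_1 - h_1(2M_1 + M_2)/6 = 4/3.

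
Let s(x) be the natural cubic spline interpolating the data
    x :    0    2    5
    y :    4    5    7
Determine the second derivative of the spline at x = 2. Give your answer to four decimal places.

Write m_i for s''(x_i). With h_i = 2, 3 and divided differences Δ_i = 1/2, 2/3, the continuity of s' gives the tridiagonal system
  2·m_0 + 10·m_1 + 3·m_2 = 6(Δ_1 - Δ_0) = 1
Natural end conditions: m_0 = m_2 = 0.
Solving the tridiagonal system: m_0 = 0, m_1 = 1/10, m_2 = 0.

0.1000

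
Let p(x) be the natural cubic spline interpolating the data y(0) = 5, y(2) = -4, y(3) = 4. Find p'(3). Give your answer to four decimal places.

Write M_i for p''(x_i). With h_i = 2, 1 and divided differences Δ_i = -9/2, 8, the continuity of p' gives the tridiagonal system
  2·M_0 + 6·M_1 + 1·M_2 = 6(Δ_1 - Δ_0) = 75
Natural end conditions: M_0 = M_2 = 0.
Solving the tridiagonal system: M_0 = 0, M_1 = 25/2, M_2 = 0.
On [2, 3], p'(x) = b_1 + 2c_1·(x - 2) + 3d_1·(x - 2)² with b_1 = Δ_1 - h_1(2M_1 + M_2)/6 = 23/6, c_1 = M_1/2 = 25/4, d_1 = (M_2 - M_1)/(6h_1) = -25/12. So p'(3) = 121/12.

10.0833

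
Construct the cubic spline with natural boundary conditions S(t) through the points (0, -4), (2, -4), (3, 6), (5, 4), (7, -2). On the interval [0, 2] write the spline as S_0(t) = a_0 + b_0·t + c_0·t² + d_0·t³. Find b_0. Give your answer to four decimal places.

Let M_i = S''(x_i). Step sizes h_i = 2, 1, 2, 2; slopes of the chords Δ_i = (y_(i+1) - y_i)/h_i = 0, 10, -1, -3.
  2·M_0 + 6·M_1 + 1·M_2 = 6(Δ_1 - Δ_0) = 60
  1·M_1 + 6·M_2 + 2·M_3 = 6(Δ_2 - Δ_1) = -66
  2·M_2 + 8·M_3 + 2·M_4 = 6(Δ_3 - Δ_2) = -12
Natural end conditions: M_0 = M_4 = 0.
Solving the tridiagonal system: M_0 = 0, M_1 = 393/32, M_2 = -219/16, M_3 = 123/64, M_4 = 0.
On [0, 2], with S_0(t) = a_0 + b_0·t + c_0·t² + d_0·t³: c_0 = M_0/2 = 0, d_0 = (M_1 - M_0)/(6h_0) = 131/128, b_0 = Δ_0 - h_0(2M_0 + M_1)/6 = -131/32.

-4.0938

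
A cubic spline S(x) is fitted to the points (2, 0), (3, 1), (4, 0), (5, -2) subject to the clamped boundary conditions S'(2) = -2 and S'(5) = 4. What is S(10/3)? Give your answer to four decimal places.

1.2148

Put m_i = S'' at the i-th knot. Here h = (1, 1, 1) and Δ = (1, -1, -2), so the interior equations h_(i-1)·m_(i-1) + 2(h_(i-1)+h_i)·m_i + h_i·m_(i+1) = 6(Δ_i − Δ_(i-1)) read
  1·m_0 + 4·m_1 + 1·m_2 = 6(Δ_1 - Δ_0) = -12
  1·m_1 + 4·m_2 + 1·m_3 = 6(Δ_2 - Δ_1) = -6
Clamped end conditions give two more equations: 2h_0·m_0 + h_0·m_1 = 6(Δ_0 - S'(2)) = 18 and h_2·m_2 + 2h_2·m_3 = 6(S'(5) - Δ_2) = 36.
Solving the tridiagonal system: m_0 = 56/5, m_1 = -22/5, m_2 = -28/5, m_3 = 104/5.
On [3, 4], S(x) = 1 + 7/5·(x - 3) - 11/5·(x - 3)² - 1/5·(x - 3)³.
With (x - 3) = 1/3: S(10/3) = 164/135.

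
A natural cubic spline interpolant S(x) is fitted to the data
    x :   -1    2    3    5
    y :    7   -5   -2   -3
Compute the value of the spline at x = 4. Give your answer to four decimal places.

-1.3830

With σ_i denoting the second derivative at x_i, h_i = 3, 1, 2, and Δ_i = (y_(i+1) − y_i)/h_i = -4, 3, -1/2:
  3·σ_0 + 8·σ_1 + 1·σ_2 = 6(Δ_1 - Δ_0) = 42
  1·σ_1 + 6·σ_2 + 2·σ_3 = 6(Δ_2 - Δ_1) = -21
Natural end conditions: σ_0 = σ_3 = 0.
Solving the tridiagonal system: σ_0 = 0, σ_1 = 273/47, σ_2 = -210/47, σ_3 = 0.
On [3, 5], S(x) = -2 + 233/94·(x - 3) - 105/47·(x - 3)² + 35/94·(x - 3)³.
With (x - 3) = 1: S(4) = -65/47.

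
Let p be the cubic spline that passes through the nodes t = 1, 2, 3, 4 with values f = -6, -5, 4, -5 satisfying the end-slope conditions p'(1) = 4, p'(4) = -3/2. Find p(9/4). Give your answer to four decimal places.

-2.5703

With σ_i denoting the second derivative at x_i, h_i = 1, 1, 1, and Δ_i = (y_(i+1) − y_i)/h_i = 1, 9, -9:
  1·σ_0 + 4·σ_1 + 1·σ_2 = 6(Δ_1 - Δ_0) = 48
  1·σ_1 + 4·σ_2 + 1·σ_3 = 6(Δ_2 - Δ_1) = -108
Clamped end conditions give two more equations: 2h_0·σ_0 + h_0·σ_1 = 6(Δ_0 - p'(1)) = -18 and h_2·σ_2 + 2h_2·σ_3 = 6(p'(4) - Δ_2) = 45.
Solving: σ_0 = -71/3, σ_1 = 88/3, σ_2 = -137/3, σ_3 = 136/3.
On [2, 3], p(t) = -5 + 41/6·(t - 2) + 44/3·(t - 2)² - 25/2·(t - 2)³.
With (t - 2) = 1/4: p(9/4) = -329/128.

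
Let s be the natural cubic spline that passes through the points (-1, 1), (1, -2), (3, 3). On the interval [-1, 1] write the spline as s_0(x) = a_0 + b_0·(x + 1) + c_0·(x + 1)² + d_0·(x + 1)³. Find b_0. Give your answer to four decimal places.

-2.5000

Write M_i for s''(x_i). With h_i = 2, 2 and divided differences Δ_i = -3/2, 5/2, the continuity of s' gives the tridiagonal system
  2·M_0 + 8·M_1 + 2·M_2 = 6(Δ_1 - Δ_0) = 24
Natural end conditions: M_0 = M_2 = 0.
Solving: M_0 = 0, M_1 = 3, M_2 = 0.
On [-1, 1], with s_0(x) = a_0 + b_0·(x + 1) + c_0·(x + 1)² + d_0·(x + 1)³: c_0 = M_0/2 = 0, d_0 = (M_1 - M_0)/(6h_0) = 1/4, b_0 = Δ_0 - h_0(2M_0 + M_1)/6 = -5/2.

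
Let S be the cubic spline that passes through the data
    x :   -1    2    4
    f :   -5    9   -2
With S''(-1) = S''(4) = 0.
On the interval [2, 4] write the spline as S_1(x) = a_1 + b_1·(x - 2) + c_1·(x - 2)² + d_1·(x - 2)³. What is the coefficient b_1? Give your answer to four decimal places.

Write M_i for S''(x_i). With h_i = 3, 2 and divided differences Δ_i = 14/3, -11/2, the continuity of S' gives the tridiagonal system
  3·M_0 + 10·M_1 + 2·M_2 = 6(Δ_1 - Δ_0) = -61
Natural end conditions: M_0 = M_2 = 0.
Solving the tridiagonal system: M_0 = 0, M_1 = -61/10, M_2 = 0.
On [2, 4], with S_1(x) = a_1 + b_1·(x - 2) + c_1·(x - 2)² + d_1·(x - 2)³: c_1 = M_1/2 = -61/20, d_1 = (M_2 - M_1)/(6h_1) = 61/120, b_1 = Δ_1 - h_1(2M_1 + M_2)/6 = -43/30.

-1.4333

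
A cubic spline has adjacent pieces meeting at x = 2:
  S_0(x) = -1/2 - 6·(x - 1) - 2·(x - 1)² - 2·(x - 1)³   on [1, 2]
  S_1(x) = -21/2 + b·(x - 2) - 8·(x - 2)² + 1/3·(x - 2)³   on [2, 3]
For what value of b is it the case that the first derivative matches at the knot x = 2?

S_0'(x) = -6 - 4·(x - 1) - 6·(x - 1)², so S_0'(2) = -16. On the right, S_1'(2) = b, so b = -16.

-16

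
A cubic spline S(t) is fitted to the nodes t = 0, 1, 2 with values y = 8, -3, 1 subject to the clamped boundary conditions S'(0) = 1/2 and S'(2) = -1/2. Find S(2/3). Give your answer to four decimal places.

Put M_i = S'' at the i-th knot. Here h = (1, 1) and Δ = (-11, 4), so the interior equations h_(i-1)·M_(i-1) + 2(h_(i-1)+h_i)·M_i + h_i·M_(i+1) = 6(Δ_i − Δ_(i-1)) read
  1·M_0 + 4·M_1 + 1·M_2 = 6(Δ_1 - Δ_0) = 90
Clamped end conditions give two more equations: 2h_0·M_0 + h_0·M_1 = 6(Δ_0 - S'(0)) = -69 and h_1·M_1 + 2h_1·M_2 = 6(S'(2) - Δ_1) = -27.
Solving the tridiagonal system: M_0 = -115/2, M_1 = 46, M_2 = -73/2.
On [0, 1], S(t) = 8 + 1/2·t - 115/4·t² + 69/4·t³.
With t = 2/3: S(2/3) = 2/3.

0.6667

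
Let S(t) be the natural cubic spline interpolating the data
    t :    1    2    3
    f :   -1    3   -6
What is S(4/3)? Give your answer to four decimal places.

Write σ_i for S''(x_i). With h_i = 1, 1 and divided differences Δ_i = 4, -9, the continuity of S' gives the tridiagonal system
  1·σ_0 + 4·σ_1 + 1·σ_2 = 6(Δ_1 - Δ_0) = -78
Natural end conditions: σ_0 = σ_2 = 0.
Forward elimination and back-substitution give σ_0 = 0, σ_1 = -39/2, σ_2 = 0.
On [1, 2], S(t) = -1 + 29/4·(t - 1) + 0·(t - 1)² - 13/4·(t - 1)³.
With (t - 1) = 1/3: S(4/3) = 35/27.

1.2963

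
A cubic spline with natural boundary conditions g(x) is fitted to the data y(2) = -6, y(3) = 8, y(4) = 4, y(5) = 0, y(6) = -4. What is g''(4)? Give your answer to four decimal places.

With M_i denoting the second derivative at x_i, h_i = 1, 1, 1, 1, and Δ_i = (y_(i+1) − y_i)/h_i = 14, -4, -4, -4:
  1·M_0 + 4·M_1 + 1·M_2 = 6(Δ_1 - Δ_0) = -108
  1·M_1 + 4·M_2 + 1·M_3 = 6(Δ_2 - Δ_1) = 0
  1·M_2 + 4·M_3 + 1·M_4 = 6(Δ_3 - Δ_2) = 0
Natural end conditions: M_0 = M_4 = 0.
Solving the tridiagonal system: M_0 = 0, M_1 = -405/14, M_2 = 54/7, M_3 = -27/14, M_4 = 0.

7.7143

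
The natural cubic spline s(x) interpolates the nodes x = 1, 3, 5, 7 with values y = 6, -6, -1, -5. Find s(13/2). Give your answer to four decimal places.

Put σ_i = s'' at the i-th knot. Here h = (2, 2, 2) and Δ = (-6, 5/2, -2), so the interior equations h_(i-1)·σ_(i-1) + 2(h_(i-1)+h_i)·σ_i + h_i·σ_(i+1) = 6(Δ_i − Δ_(i-1)) read
  2·σ_0 + 8·σ_1 + 2·σ_2 = 6(Δ_1 - Δ_0) = 51
  2·σ_1 + 8·σ_2 + 2·σ_3 = 6(Δ_2 - Δ_1) = -27
Natural end conditions: σ_0 = σ_3 = 0.
Solving: σ_0 = 0, σ_1 = 77/10, σ_2 = -53/10, σ_3 = 0.
On [5, 7], s(x) = -1 + 23/15·(x - 5) - 53/20·(x - 5)² + 53/120·(x - 5)³.
With (x - 5) = 3/2: s(13/2) = -203/64.

-3.1719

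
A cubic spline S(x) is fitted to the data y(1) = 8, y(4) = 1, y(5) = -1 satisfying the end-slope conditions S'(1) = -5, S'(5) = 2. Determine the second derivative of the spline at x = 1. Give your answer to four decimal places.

Let m_i = S''(x_i). Step sizes h_i = 3, 1; slopes of the chords Δ_i = (y_(i+1) - y_i)/h_i = -7/3, -2.
  3·m_0 + 8·m_1 + 1·m_2 = 6(Δ_1 - Δ_0) = 2
Clamped end conditions give two more equations: 2h_0·m_0 + h_0·m_1 = 6(Δ_0 - S'(1)) = 16 and h_1·m_1 + 2h_1·m_2 = 6(S'(5) - Δ_1) = 24.
Solving the tridiagonal system: m_0 = 25/6, m_1 = -3, m_2 = 27/2.

4.1667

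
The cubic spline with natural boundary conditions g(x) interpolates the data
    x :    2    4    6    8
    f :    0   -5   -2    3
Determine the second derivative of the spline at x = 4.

Let M_i = g''(x_i). Step sizes h_i = 2, 2, 2; slopes of the chords Δ_i = (y_(i+1) - y_i)/h_i = -5/2, 3/2, 5/2.
  2·M_0 + 8·M_1 + 2·M_2 = 6(Δ_1 - Δ_0) = 24
  2·M_1 + 8·M_2 + 2·M_3 = 6(Δ_2 - Δ_1) = 6
Natural end conditions: M_0 = M_3 = 0.
Forward elimination and back-substitution give M_0 = 0, M_1 = 3, M_2 = 0, M_3 = 0.

3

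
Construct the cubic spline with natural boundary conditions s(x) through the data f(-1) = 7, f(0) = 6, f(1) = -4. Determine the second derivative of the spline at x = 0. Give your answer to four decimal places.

Let M_i = s''(x_i). Step sizes h_i = 1, 1; slopes of the chords Δ_i = (y_(i+1) - y_i)/h_i = -1, -10.
  1·M_0 + 4·M_1 + 1·M_2 = 6(Δ_1 - Δ_0) = -54
Natural end conditions: M_0 = M_2 = 0.
Forward elimination and back-substitution give M_0 = 0, M_1 = -27/2, M_2 = 0.

-13.5000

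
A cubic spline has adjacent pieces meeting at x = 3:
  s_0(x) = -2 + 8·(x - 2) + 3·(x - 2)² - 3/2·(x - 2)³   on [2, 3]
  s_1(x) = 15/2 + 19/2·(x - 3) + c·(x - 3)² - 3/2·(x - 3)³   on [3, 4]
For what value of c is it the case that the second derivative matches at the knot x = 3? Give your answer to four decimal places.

s_0''(x) = 6 - 9·(x - 2), so s_0''(3) = -3. On the right, s_1''(3) = 2c, so c = -3/2.

-1.5000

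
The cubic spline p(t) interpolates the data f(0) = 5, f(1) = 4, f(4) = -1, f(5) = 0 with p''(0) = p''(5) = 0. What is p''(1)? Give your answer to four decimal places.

With M_i denoting the second derivative at x_i, h_i = 1, 3, 1, and Δ_i = (y_(i+1) − y_i)/h_i = -1, -5/3, 1:
  1·M_0 + 8·M_1 + 3·M_2 = 6(Δ_1 - Δ_0) = -4
  3·M_1 + 8·M_2 + 1·M_3 = 6(Δ_2 - Δ_1) = 16
Natural end conditions: M_0 = M_3 = 0.
Hence M_0 = 0, M_1 = -16/11, M_2 = 28/11, M_3 = 0.

-1.4545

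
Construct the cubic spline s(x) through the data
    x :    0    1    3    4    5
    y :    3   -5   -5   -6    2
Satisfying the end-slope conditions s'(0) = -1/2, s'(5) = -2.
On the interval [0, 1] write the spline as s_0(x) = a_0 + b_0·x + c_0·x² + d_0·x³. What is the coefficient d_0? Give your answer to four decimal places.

7.9688

Write σ_i for s''(x_i). With h_i = 1, 2, 1, 1 and divided differences Δ_i = -8, 0, -1, 8, the continuity of s' gives the tridiagonal system
  1·σ_0 + 6·σ_1 + 2·σ_2 = 6(Δ_1 - Δ_0) = 48
  2·σ_1 + 6·σ_2 + 1·σ_3 = 6(Δ_2 - Δ_1) = -6
  1·σ_2 + 4·σ_3 + 1·σ_4 = 6(Δ_3 - Δ_2) = 54
Clamped end conditions give two more equations: 2h_0·σ_0 + h_0·σ_1 = 6(Δ_0 - s'(0)) = -45 and h_3·σ_3 + 2h_3·σ_4 = 6(s'(5) - Δ_3) = -60.
Solving the tridiagonal system: σ_0 = -495/16, σ_1 = 135/8, σ_2 = -357/32, σ_3 = 435/16, σ_4 = -1395/32.
On [0, 1], with s_0(x) = a_0 + b_0·x + c_0·x² + d_0·x³: c_0 = σ_0/2 = -495/32, d_0 = (σ_1 - σ_0)/(6h_0) = 255/32, b_0 = Δ_0 - h_0(2σ_0 + σ_1)/6 = -1/2.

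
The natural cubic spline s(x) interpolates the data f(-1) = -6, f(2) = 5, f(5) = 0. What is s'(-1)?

5

With M_i denoting the second derivative at x_i, h_i = 3, 3, and Δ_i = (y_(i+1) − y_i)/h_i = 11/3, -5/3:
  3·M_0 + 12·M_1 + 3·M_2 = 6(Δ_1 - Δ_0) = -32
Natural end conditions: M_0 = M_2 = 0.
Hence M_0 = 0, M_1 = -8/3, M_2 = 0.
On [-1, 2], s'(x) = b_0 + 2c_0·(x + 1) + 3d_0·(x + 1)² with b_0 = Δ_0 - h_0(2M_0 + M_1)/6 = 5, c_0 = M_0/2 = 0, d_0 = (M_1 - M_0)/(6h_0) = -4/27. So s'(-1) = 5.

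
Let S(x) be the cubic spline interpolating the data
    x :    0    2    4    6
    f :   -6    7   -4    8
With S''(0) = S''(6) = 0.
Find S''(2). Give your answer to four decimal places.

-11.9000

With σ_i denoting the second derivative at x_i, h_i = 2, 2, 2, and Δ_i = (y_(i+1) − y_i)/h_i = 13/2, -11/2, 6:
  2·σ_0 + 8·σ_1 + 2·σ_2 = 6(Δ_1 - Δ_0) = -72
  2·σ_1 + 8·σ_2 + 2·σ_3 = 6(Δ_2 - Δ_1) = 69
Natural end conditions: σ_0 = σ_3 = 0.
Forward elimination and back-substitution give σ_0 = 0, σ_1 = -119/10, σ_2 = 58/5, σ_3 = 0.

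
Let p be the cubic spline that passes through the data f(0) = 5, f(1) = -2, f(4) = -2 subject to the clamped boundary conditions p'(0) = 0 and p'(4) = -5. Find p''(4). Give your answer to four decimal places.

-11.5000

Put σ_i = p'' at the i-th knot. Here h = (1, 3) and Δ = (-7, 0), so the interior equations h_(i-1)·σ_(i-1) + 2(h_(i-1)+h_i)·σ_i + h_i·σ_(i+1) = 6(Δ_i − Δ_(i-1)) read
  1·σ_0 + 8·σ_1 + 3·σ_2 = 6(Δ_1 - Δ_0) = 42
Clamped end conditions give two more equations: 2h_0·σ_0 + h_0·σ_1 = 6(Δ_0 - p'(0)) = -42 and h_1·σ_1 + 2h_1·σ_2 = 6(p'(4) - Δ_1) = -30.
Forward elimination and back-substitution give σ_0 = -55/2, σ_1 = 13, σ_2 = -23/2.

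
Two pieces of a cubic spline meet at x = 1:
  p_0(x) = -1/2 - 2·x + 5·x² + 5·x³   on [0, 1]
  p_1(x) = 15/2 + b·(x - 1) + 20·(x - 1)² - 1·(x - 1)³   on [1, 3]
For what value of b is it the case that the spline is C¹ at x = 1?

23

p_0'(x) = -2 + 10·x + 15·x², so p_0'(1) = 23. On the right, p_1'(1) = b, so b = 23.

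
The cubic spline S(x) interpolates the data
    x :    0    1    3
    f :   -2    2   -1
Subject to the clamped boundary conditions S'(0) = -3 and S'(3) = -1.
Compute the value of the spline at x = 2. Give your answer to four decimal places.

Let m_i = S''(x_i). Step sizes h_i = 1, 2; slopes of the chords Δ_i = (y_(i+1) - y_i)/h_i = 4, -3/2.
  1·m_0 + 6·m_1 + 2·m_2 = 6(Δ_1 - Δ_0) = -33
Clamped end conditions give two more equations: 2h_0·m_0 + h_0·m_1 = 6(Δ_0 - S'(0)) = 42 and h_1·m_1 + 2h_1·m_2 = 6(S'(3) - Δ_1) = 3.
Solving: m_0 = 163/6, m_1 = -37/3, m_2 = 83/12.
On [1, 3], S(x) = 2 + 53/12·(x - 1) - 37/6·(x - 1)² + 77/48·(x - 1)³.
With (x - 1) = 1: S(2) = 89/48.

1.8542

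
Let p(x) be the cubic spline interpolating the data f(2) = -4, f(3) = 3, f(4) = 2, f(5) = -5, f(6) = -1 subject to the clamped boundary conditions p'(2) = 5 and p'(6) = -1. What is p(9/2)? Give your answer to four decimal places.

-2.3772

With m_i denoting the second derivative at x_i, h_i = 1, 1, 1, 1, and Δ_i = (y_(i+1) − y_i)/h_i = 7, -1, -7, 4:
  1·m_0 + 4·m_1 + 1·m_2 = 6(Δ_1 - Δ_0) = -48
  1·m_1 + 4·m_2 + 1·m_3 = 6(Δ_2 - Δ_1) = -36
  1·m_2 + 4·m_3 + 1·m_4 = 6(Δ_3 - Δ_2) = 66
Clamped end conditions give two more equations: 2h_0·m_0 + h_0·m_1 = 6(Δ_0 - p'(2)) = 12 and h_3·m_3 + 2h_3·m_4 = 6(p'(6) - Δ_3) = -30.
Solving: m_0 = 333/28, m_1 = -165/14, m_2 = -51/4, m_3 = 375/14, m_4 = -795/28.
On [4, 5], p(x) = 2 - 101/14·(x - 4) - 51/8·(x - 4)² + 369/56·(x - 4)³.
With (x - 4) = 1/2: p(9/2) = -1065/448.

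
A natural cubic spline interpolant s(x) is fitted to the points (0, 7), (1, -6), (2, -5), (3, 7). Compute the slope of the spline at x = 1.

Put M_i = s'' at the i-th knot. Here h = (1, 1, 1) and Δ = (-13, 1, 12), so the interior equations h_(i-1)·M_(i-1) + 2(h_(i-1)+h_i)·M_i + h_i·M_(i+1) = 6(Δ_i − Δ_(i-1)) read
  1·M_0 + 4·M_1 + 1·M_2 = 6(Δ_1 - Δ_0) = 84
  1·M_1 + 4·M_2 + 1·M_3 = 6(Δ_2 - Δ_1) = 66
Natural end conditions: M_0 = M_3 = 0.
Hence M_0 = 0, M_1 = 18, M_2 = 12, M_3 = 0.
On [1, 2], s'(x) = b_1 + 2c_1·(x - 1) + 3d_1·(x - 1)² with b_1 = Δ_1 - h_1(2M_1 + M_2)/6 = -7, c_1 = M_1/2 = 9, d_1 = (M_2 - M_1)/(6h_1) = -1. So s'(1) = -7.

-7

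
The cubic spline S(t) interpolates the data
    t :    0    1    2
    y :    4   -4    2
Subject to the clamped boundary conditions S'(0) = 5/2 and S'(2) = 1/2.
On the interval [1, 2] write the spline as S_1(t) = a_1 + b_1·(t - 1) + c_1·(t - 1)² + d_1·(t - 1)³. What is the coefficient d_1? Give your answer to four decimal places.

Put M_i = S'' at the i-th knot. Here h = (1, 1) and Δ = (-8, 6), so the interior equations h_(i-1)·M_(i-1) + 2(h_(i-1)+h_i)·M_i + h_i·M_(i+1) = 6(Δ_i − Δ_(i-1)) read
  1·M_0 + 4·M_1 + 1·M_2 = 6(Δ_1 - Δ_0) = 84
Clamped end conditions give two more equations: 2h_0·M_0 + h_0·M_1 = 6(Δ_0 - S'(0)) = -63 and h_1·M_1 + 2h_1·M_2 = 6(S'(2) - Δ_1) = -33.
Forward elimination and back-substitution give M_0 = -107/2, M_1 = 44, M_2 = -77/2.
On [1, 2], with S_1(t) = a_1 + b_1·(t - 1) + c_1·(t - 1)² + d_1·(t - 1)³: c_1 = M_1/2 = 22, d_1 = (M_2 - M_1)/(6h_1) = -55/4, b_1 = Δ_1 - h_1(2M_1 + M_2)/6 = -9/4.

-13.7500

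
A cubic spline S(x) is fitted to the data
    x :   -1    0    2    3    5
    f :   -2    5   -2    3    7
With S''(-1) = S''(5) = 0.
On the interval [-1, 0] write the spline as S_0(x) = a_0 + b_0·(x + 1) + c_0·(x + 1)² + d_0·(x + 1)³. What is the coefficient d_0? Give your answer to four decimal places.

Let σ_i = S''(x_i). Step sizes h_i = 1, 2, 1, 2; slopes of the chords Δ_i = (y_(i+1) - y_i)/h_i = 7, -7/2, 5, 2.
  1·σ_0 + 6·σ_1 + 2·σ_2 = 6(Δ_1 - Δ_0) = -63
  2·σ_1 + 6·σ_2 + 1·σ_3 = 6(Δ_2 - Δ_1) = 51
  1·σ_2 + 6·σ_3 + 2·σ_4 = 6(Δ_3 - Δ_2) = -18
Natural end conditions: σ_0 = σ_4 = 0.
Solving: σ_0 = 0, σ_1 = -951/62, σ_2 = 450/31, σ_3 = -168/31, σ_4 = 0.
On [-1, 0], with S_0(x) = a_0 + b_0·(x + 1) + c_0·(x + 1)² + d_0·(x + 1)³: c_0 = σ_0/2 = 0, d_0 = (σ_1 - σ_0)/(6h_0) = -317/124, b_0 = Δ_0 - h_0(2σ_0 + σ_1)/6 = 1185/124.

-2.5565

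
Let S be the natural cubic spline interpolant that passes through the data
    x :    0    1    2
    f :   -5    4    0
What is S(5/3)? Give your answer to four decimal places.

Let σ_i = S''(x_i). Step sizes h_i = 1, 1; slopes of the chords Δ_i = (y_(i+1) - y_i)/h_i = 9, -4.
  1·σ_0 + 4·σ_1 + 1·σ_2 = 6(Δ_1 - Δ_0) = -78
Natural end conditions: σ_0 = σ_2 = 0.
Forward elimination and back-substitution give σ_0 = 0, σ_1 = -39/2, σ_2 = 0.
On [1, 2], S(x) = 4 + 5/2·(x - 1) - 39/4·(x - 1)² + 13/4·(x - 1)³.
With (x - 1) = 2/3: S(5/3) = 62/27.

2.2963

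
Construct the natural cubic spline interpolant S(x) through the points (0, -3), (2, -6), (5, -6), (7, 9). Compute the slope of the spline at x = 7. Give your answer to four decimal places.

Let M_i = S''(x_i). Step sizes h_i = 2, 3, 2; slopes of the chords Δ_i = (y_(i+1) - y_i)/h_i = -3/2, 0, 15/2.
  2·M_0 + 10·M_1 + 3·M_2 = 6(Δ_1 - Δ_0) = 9
  3·M_1 + 10·M_2 + 2·M_3 = 6(Δ_2 - Δ_1) = 45
Natural end conditions: M_0 = M_3 = 0.
Forward elimination and back-substitution give M_0 = 0, M_1 = -45/91, M_2 = 423/91, M_3 = 0.
On [5, 7], S'(x) = b_2 + 2c_2·(x - 5) + 3d_2·(x - 5)² with b_2 = Δ_2 - h_2(2M_2 + M_3)/6 = 801/182, c_2 = M_2/2 = 423/182, d_2 = (M_3 - M_2)/(6h_2) = -141/364. So S'(7) = 1647/182.

9.0495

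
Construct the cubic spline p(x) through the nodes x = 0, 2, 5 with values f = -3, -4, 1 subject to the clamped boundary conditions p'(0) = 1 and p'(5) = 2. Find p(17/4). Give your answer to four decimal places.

-0.6461

With M_i denoting the second derivative at x_i, h_i = 2, 3, and Δ_i = (y_(i+1) − y_i)/h_i = -1/2, 5/3:
  2·M_0 + 10·M_1 + 3·M_2 = 6(Δ_1 - Δ_0) = 13
Clamped end conditions give two more equations: 2h_0·M_0 + h_0·M_1 = 6(Δ_0 - p'(0)) = -9 and h_1·M_1 + 2h_1·M_2 = 6(p'(5) - Δ_1) = 2.
Solving the tridiagonal system: M_0 = -67/20, M_1 = 11/5, M_2 = -23/30.
On [2, 5], p(x) = -4 - 3/20·(x - 2) + 11/10·(x - 2)² - 89/540·(x - 2)³.
With (x - 2) = 9/4: p(17/4) = -827/1280.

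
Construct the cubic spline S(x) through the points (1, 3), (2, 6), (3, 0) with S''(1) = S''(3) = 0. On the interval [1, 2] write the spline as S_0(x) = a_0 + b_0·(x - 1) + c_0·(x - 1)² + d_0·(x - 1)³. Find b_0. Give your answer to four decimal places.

5.2500

With σ_i denoting the second derivative at x_i, h_i = 1, 1, and Δ_i = (y_(i+1) − y_i)/h_i = 3, -6:
  1·σ_0 + 4·σ_1 + 1·σ_2 = 6(Δ_1 - Δ_0) = -54
Natural end conditions: σ_0 = σ_2 = 0.
Hence σ_0 = 0, σ_1 = -27/2, σ_2 = 0.
On [1, 2], with S_0(x) = a_0 + b_0·(x - 1) + c_0·(x - 1)² + d_0·(x - 1)³: c_0 = σ_0/2 = 0, d_0 = (σ_1 - σ_0)/(6h_0) = -9/4, b_0 = Δ_0 - h_0(2σ_0 + σ_1)/6 = 21/4.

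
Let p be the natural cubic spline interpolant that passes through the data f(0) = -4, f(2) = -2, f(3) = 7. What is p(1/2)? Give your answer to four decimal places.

Put m_i = p'' at the i-th knot. Here h = (2, 1) and Δ = (1, 9), so the interior equations h_(i-1)·m_(i-1) + 2(h_(i-1)+h_i)·m_i + h_i·m_(i+1) = 6(Δ_i − Δ_(i-1)) read
  2·m_0 + 6·m_1 + 1·m_2 = 6(Δ_1 - Δ_0) = 48
Natural end conditions: m_0 = m_2 = 0.
Forward elimination and back-substitution give m_0 = 0, m_1 = 8, m_2 = 0.
On [0, 2], p(x) = -4 - 5/3·x + 0·x² + 2/3·x³.
With x = 1/2: p(1/2) = -19/4.

-4.7500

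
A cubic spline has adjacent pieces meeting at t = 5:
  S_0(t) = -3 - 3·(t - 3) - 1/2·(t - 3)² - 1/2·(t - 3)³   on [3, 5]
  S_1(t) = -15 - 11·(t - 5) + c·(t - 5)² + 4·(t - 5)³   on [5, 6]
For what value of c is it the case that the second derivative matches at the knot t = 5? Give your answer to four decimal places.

-3.5000

S_0''(t) = -1 - 3·(t - 3), so S_0''(5) = -7. On the right, S_1''(5) = 2c, so c = -7/2.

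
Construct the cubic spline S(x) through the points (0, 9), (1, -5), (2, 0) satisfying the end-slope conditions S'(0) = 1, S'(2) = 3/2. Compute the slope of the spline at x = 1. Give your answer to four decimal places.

-7.3750

Let M_i = S''(x_i). Step sizes h_i = 1, 1; slopes of the chords Δ_i = (y_(i+1) - y_i)/h_i = -14, 5.
  1·M_0 + 4·M_1 + 1·M_2 = 6(Δ_1 - Δ_0) = 114
Clamped end conditions give two more equations: 2h_0·M_0 + h_0·M_1 = 6(Δ_0 - S'(0)) = -90 and h_1·M_1 + 2h_1·M_2 = 6(S'(2) - Δ_1) = -21.
Forward elimination and back-substitution give M_0 = -293/4, M_1 = 113/2, M_2 = -155/4.
On [1, 2], S'(x) = b_1 + 2c_1·(x - 1) + 3d_1·(x - 1)² with b_1 = Δ_1 - h_1(2M_1 + M_2)/6 = -59/8, c_1 = M_1/2 = 113/4, d_1 = (M_2 - M_1)/(6h_1) = -127/8. So S'(1) = -59/8.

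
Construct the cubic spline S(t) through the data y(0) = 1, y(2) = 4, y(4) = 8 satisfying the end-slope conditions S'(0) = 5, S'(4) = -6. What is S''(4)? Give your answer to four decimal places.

Put σ_i = S'' at the i-th knot. Here h = (2, 2) and Δ = (3/2, 2), so the interior equations h_(i-1)·σ_(i-1) + 2(h_(i-1)+h_i)·σ_i + h_i·σ_(i+1) = 6(Δ_i − Δ_(i-1)) read
  2·σ_0 + 8·σ_1 + 2·σ_2 = 6(Δ_1 - Δ_0) = 3
Clamped end conditions give two more equations: 2h_0·σ_0 + h_0·σ_1 = 6(Δ_0 - S'(0)) = -21 and h_1·σ_1 + 2h_1·σ_2 = 6(S'(4) - Δ_1) = -48.
Solving: σ_0 = -67/8, σ_1 = 25/4, σ_2 = -121/8.

-15.1250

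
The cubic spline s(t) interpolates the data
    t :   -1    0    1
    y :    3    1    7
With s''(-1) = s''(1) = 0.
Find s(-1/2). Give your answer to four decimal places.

With σ_i denoting the second derivative at x_i, h_i = 1, 1, and Δ_i = (y_(i+1) − y_i)/h_i = -2, 6:
  1·σ_0 + 4·σ_1 + 1·σ_2 = 6(Δ_1 - Δ_0) = 48
Natural end conditions: σ_0 = σ_2 = 0.
Solving: σ_0 = 0, σ_1 = 12, σ_2 = 0.
On [-1, 0], s(t) = 3 - 4·(t + 1) + 0·(t + 1)² + 2·(t + 1)³.
With (t + 1) = 1/2: s(-1/2) = 5/4.

1.2500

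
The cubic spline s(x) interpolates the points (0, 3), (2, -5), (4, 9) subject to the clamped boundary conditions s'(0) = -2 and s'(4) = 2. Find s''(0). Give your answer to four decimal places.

-10.2500

Let M_i = s''(x_i). Step sizes h_i = 2, 2; slopes of the chords Δ_i = (y_(i+1) - y_i)/h_i = -4, 7.
  2·M_0 + 8·M_1 + 2·M_2 = 6(Δ_1 - Δ_0) = 66
Clamped end conditions give two more equations: 2h_0·M_0 + h_0·M_1 = 6(Δ_0 - s'(0)) = -12 and h_1·M_1 + 2h_1·M_2 = 6(s'(4) - Δ_1) = -30.
Forward elimination and back-substitution give M_0 = -41/4, M_1 = 29/2, M_2 = -59/4.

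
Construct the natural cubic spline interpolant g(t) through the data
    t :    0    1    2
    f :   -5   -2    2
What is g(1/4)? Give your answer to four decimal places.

Write m_i for g''(x_i). With h_i = 1, 1 and divided differences Δ_i = 3, 4, the continuity of g' gives the tridiagonal system
  1·m_0 + 4·m_1 + 1·m_2 = 6(Δ_1 - Δ_0) = 6
Natural end conditions: m_0 = m_2 = 0.
Solving the tridiagonal system: m_0 = 0, m_1 = 3/2, m_2 = 0.
On [0, 1], g(t) = -5 + 11/4·t + 0·t² + 1/4·t³.
With t = 1/4: g(1/4) = -1103/256.

-4.3086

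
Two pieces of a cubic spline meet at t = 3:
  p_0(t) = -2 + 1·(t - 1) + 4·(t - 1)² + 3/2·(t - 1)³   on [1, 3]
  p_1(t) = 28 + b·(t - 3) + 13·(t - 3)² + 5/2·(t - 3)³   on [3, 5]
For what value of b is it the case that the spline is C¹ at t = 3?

p_0'(t) = 1 + 8·(t - 1) + 9/2·(t - 1)², so p_0'(3) = 35. On the right, p_1'(3) = b, so b = 35.

35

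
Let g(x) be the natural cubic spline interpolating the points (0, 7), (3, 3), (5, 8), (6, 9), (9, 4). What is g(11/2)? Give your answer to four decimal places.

8.7409

Put m_i = g'' at the i-th knot. Here h = (3, 2, 1, 3) and Δ = (-4/3, 5/2, 1, -5/3), so the interior equations h_(i-1)·m_(i-1) + 2(h_(i-1)+h_i)·m_i + h_i·m_(i+1) = 6(Δ_i − Δ_(i-1)) read
  3·m_0 + 10·m_1 + 2·m_2 = 6(Δ_1 - Δ_0) = 23
  2·m_1 + 6·m_2 + 1·m_3 = 6(Δ_2 - Δ_1) = -9
  1·m_2 + 8·m_3 + 3·m_4 = 6(Δ_3 - Δ_2) = -16
Natural end conditions: m_0 = m_4 = 0.
Forward elimination and back-substitution give m_0 = 0, m_1 = 1193/438, m_2 = -464/219, m_3 = -380/219, m_4 = 0.
On [5, 6], g(x) = 8 + 437/219·(x - 5) - 232/219·(x - 5)² + 14/219·(x - 5)³.
With (x - 5) = 1/2: g(11/2) = 7657/876.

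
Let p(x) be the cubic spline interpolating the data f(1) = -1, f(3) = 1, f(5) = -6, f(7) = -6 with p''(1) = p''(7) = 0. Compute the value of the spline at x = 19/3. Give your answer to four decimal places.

Write m_i for p''(x_i). With h_i = 2, 2, 2 and divided differences Δ_i = 1, -7/2, 0, the continuity of p' gives the tridiagonal system
  2·m_0 + 8·m_1 + 2·m_2 = 6(Δ_1 - Δ_0) = -27
  2·m_1 + 8·m_2 + 2·m_3 = 6(Δ_2 - Δ_1) = 21
Natural end conditions: m_0 = m_3 = 0.
Hence m_0 = 0, m_1 = -43/10, m_2 = 37/10, m_3 = 0.
On [5, 7], p(x) = -6 - 37/15·(x - 5) + 37/20·(x - 5)² - 37/120·(x - 5)³.
With (x - 5) = 4/3: p(19/3) = -2726/405.

-6.7309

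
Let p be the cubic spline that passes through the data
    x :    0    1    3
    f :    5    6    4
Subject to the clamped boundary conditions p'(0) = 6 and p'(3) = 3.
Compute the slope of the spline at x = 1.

Put m_i = p'' at the i-th knot. Here h = (1, 2) and Δ = (1, -1), so the interior equations h_(i-1)·m_(i-1) + 2(h_(i-1)+h_i)·m_i + h_i·m_(i+1) = 6(Δ_i − Δ_(i-1)) read
  1·m_0 + 6·m_1 + 2·m_2 = 6(Δ_1 - Δ_0) = -12
Clamped end conditions give two more equations: 2h_0·m_0 + h_0·m_1 = 6(Δ_0 - p'(0)) = -30 and h_1·m_1 + 2h_1·m_2 = 6(p'(3) - Δ_1) = 24.
Solving the tridiagonal system: m_0 = -14, m_1 = -2, m_2 = 7.
On [1, 3], p'(x) = b_1 + 2c_1·(x - 1) + 3d_1·(x - 1)² with b_1 = Δ_1 - h_1(2m_1 + m_2)/6 = -2, c_1 = m_1/2 = -1, d_1 = (m_2 - m_1)/(6h_1) = 3/4. So p'(1) = -2.

-2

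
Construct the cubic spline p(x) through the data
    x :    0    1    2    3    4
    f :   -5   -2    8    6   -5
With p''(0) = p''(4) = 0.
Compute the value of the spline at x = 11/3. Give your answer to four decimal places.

-0.9101

With M_i denoting the second derivative at x_i, h_i = 1, 1, 1, 1, and Δ_i = (y_(i+1) − y_i)/h_i = 3, 10, -2, -11:
  1·M_0 + 4·M_1 + 1·M_2 = 6(Δ_1 - Δ_0) = 42
  1·M_1 + 4·M_2 + 1·M_3 = 6(Δ_2 - Δ_1) = -72
  1·M_2 + 4·M_3 + 1·M_4 = 6(Δ_3 - Δ_2) = -54
Natural end conditions: M_0 = M_4 = 0.
Hence M_0 = 0, M_1 = 108/7, M_2 = -138/7, M_3 = -60/7, M_4 = 0.
On [3, 4], p(x) = 6 - 57/7·(x - 3) - 30/7·(x - 3)² + 10/7·(x - 3)³.
With (x - 3) = 2/3: p(11/3) = -172/189.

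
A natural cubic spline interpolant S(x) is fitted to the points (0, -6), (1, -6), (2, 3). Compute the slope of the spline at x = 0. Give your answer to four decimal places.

-2.2500

Put m_i = S'' at the i-th knot. Here h = (1, 1) and Δ = (0, 9), so the interior equations h_(i-1)·m_(i-1) + 2(h_(i-1)+h_i)·m_i + h_i·m_(i+1) = 6(Δ_i − Δ_(i-1)) read
  1·m_0 + 4·m_1 + 1·m_2 = 6(Δ_1 - Δ_0) = 54
Natural end conditions: m_0 = m_2 = 0.
Solving the tridiagonal system: m_0 = 0, m_1 = 27/2, m_2 = 0.
On [0, 1], S'(x) = b_0 + 2c_0·x + 3d_0·x² with b_0 = Δ_0 - h_0(2m_0 + m_1)/6 = -9/4, c_0 = m_0/2 = 0, d_0 = (m_1 - m_0)/(6h_0) = 9/4. So S'(0) = -9/4.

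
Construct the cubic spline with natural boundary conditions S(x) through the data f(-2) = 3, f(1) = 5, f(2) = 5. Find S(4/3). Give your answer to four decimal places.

Let M_i = S''(x_i). Step sizes h_i = 3, 1; slopes of the chords Δ_i = (y_(i+1) - y_i)/h_i = 2/3, 0.
  3·M_0 + 8·M_1 + 1·M_2 = 6(Δ_1 - Δ_0) = -4
Natural end conditions: M_0 = M_2 = 0.
Solving the tridiagonal system: M_0 = 0, M_1 = -1/2, M_2 = 0.
On [1, 2], S(x) = 5 + 1/6·(x - 1) - 1/4·(x - 1)² + 1/12·(x - 1)³.
With (x - 1) = 1/3: S(4/3) = 815/162.

5.0309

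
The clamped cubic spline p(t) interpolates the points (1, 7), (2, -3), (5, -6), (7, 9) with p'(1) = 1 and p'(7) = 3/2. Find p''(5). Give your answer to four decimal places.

Put m_i = p'' at the i-th knot. Here h = (1, 3, 2) and Δ = (-10, -1, 15/2), so the interior equations h_(i-1)·m_(i-1) + 2(h_(i-1)+h_i)·m_i + h_i·m_(i+1) = 6(Δ_i − Δ_(i-1)) read
  1·m_0 + 8·m_1 + 3·m_2 = 6(Δ_1 - Δ_0) = 54
  3·m_1 + 10·m_2 + 2·m_3 = 6(Δ_2 - Δ_1) = 51
Clamped end conditions give two more equations: 2h_0·m_0 + h_0·m_1 = 6(Δ_0 - p'(1)) = -66 and h_2·m_2 + 2h_2·m_3 = 6(p'(7) - Δ_2) = -36.
Solving the tridiagonal system: m_0 = -493/13, m_1 = 128/13, m_2 = 57/13, m_3 = -291/26.

4.3846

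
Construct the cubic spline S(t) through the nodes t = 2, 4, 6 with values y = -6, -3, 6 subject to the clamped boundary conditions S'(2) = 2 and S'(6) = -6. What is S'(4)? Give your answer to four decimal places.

With σ_i denoting the second derivative at x_i, h_i = 2, 2, and Δ_i = (y_(i+1) − y_i)/h_i = 3/2, 9/2:
  2·σ_0 + 8·σ_1 + 2·σ_2 = 6(Δ_1 - Δ_0) = 18
Clamped end conditions give two more equations: 2h_0·σ_0 + h_0·σ_1 = 6(Δ_0 - S'(2)) = -3 and h_1·σ_1 + 2h_1·σ_2 = 6(S'(6) - Δ_1) = -63.
Solving the tridiagonal system: σ_0 = -5, σ_1 = 17/2, σ_2 = -20.
On [4, 6], S'(t) = b_1 + 2c_1·(t - 4) + 3d_1·(t - 4)² with b_1 = Δ_1 - h_1(2σ_1 + σ_2)/6 = 11/2, c_1 = σ_1/2 = 17/4, d_1 = (σ_2 - σ_1)/(6h_1) = -19/8. So S'(4) = 11/2.

5.5000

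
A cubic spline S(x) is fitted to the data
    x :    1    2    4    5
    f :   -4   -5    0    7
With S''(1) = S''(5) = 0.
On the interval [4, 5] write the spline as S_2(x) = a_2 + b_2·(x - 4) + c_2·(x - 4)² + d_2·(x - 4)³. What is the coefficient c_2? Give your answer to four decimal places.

Let m_i = S''(x_i). Step sizes h_i = 1, 2, 1; slopes of the chords Δ_i = (y_(i+1) - y_i)/h_i = -1, 5/2, 7.
  1·m_0 + 6·m_1 + 2·m_2 = 6(Δ_1 - Δ_0) = 21
  2·m_1 + 6·m_2 + 1·m_3 = 6(Δ_2 - Δ_1) = 27
Natural end conditions: m_0 = m_3 = 0.
Solving: m_0 = 0, m_1 = 9/4, m_2 = 15/4, m_3 = 0.
On [4, 5], with S_2(x) = a_2 + b_2·(x - 4) + c_2·(x - 4)² + d_2·(x - 4)³: c_2 = m_2/2 = 15/8, d_2 = (m_3 - m_2)/(6h_2) = -5/8, b_2 = Δ_2 - h_2(2m_2 + m_3)/6 = 23/4.

1.8750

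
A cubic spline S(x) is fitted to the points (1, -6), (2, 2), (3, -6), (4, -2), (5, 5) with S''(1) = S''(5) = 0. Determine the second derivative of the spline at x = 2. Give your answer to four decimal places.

-30.5357

Put m_i = S'' at the i-th knot. Here h = (1, 1, 1, 1) and Δ = (8, -8, 4, 7), so the interior equations h_(i-1)·m_(i-1) + 2(h_(i-1)+h_i)·m_i + h_i·m_(i+1) = 6(Δ_i − Δ_(i-1)) read
  1·m_0 + 4·m_1 + 1·m_2 = 6(Δ_1 - Δ_0) = -96
  1·m_1 + 4·m_2 + 1·m_3 = 6(Δ_2 - Δ_1) = 72
  1·m_2 + 4·m_3 + 1·m_4 = 6(Δ_3 - Δ_2) = 18
Natural end conditions: m_0 = m_4 = 0.
Solving the tridiagonal system: m_0 = 0, m_1 = -855/28, m_2 = 183/7, m_3 = -57/28, m_4 = 0.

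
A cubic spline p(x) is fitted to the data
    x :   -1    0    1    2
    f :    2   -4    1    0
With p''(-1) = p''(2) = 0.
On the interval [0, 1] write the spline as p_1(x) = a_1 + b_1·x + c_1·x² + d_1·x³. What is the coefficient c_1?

10

Write m_i for p''(x_i). With h_i = 1, 1, 1 and divided differences Δ_i = -6, 5, -1, the continuity of p' gives the tridiagonal system
  1·m_0 + 4·m_1 + 1·m_2 = 6(Δ_1 - Δ_0) = 66
  1·m_1 + 4·m_2 + 1·m_3 = 6(Δ_2 - Δ_1) = -36
Natural end conditions: m_0 = m_3 = 0.
Hence m_0 = 0, m_1 = 20, m_2 = -14, m_3 = 0.
On [0, 1], with p_1(x) = a_1 + b_1·x + c_1·x² + d_1·x³: c_1 = m_1/2 = 10, d_1 = (m_2 - m_1)/(6h_1) = -17/3, b_1 = Δ_1 - h_1(2m_1 + m_2)/6 = 2/3.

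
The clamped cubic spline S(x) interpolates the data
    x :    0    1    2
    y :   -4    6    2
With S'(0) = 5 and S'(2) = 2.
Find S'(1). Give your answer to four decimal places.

With σ_i denoting the second derivative at x_i, h_i = 1, 1, and Δ_i = (y_(i+1) − y_i)/h_i = 10, -4:
  1·σ_0 + 4·σ_1 + 1·σ_2 = 6(Δ_1 - Δ_0) = -84
Clamped end conditions give two more equations: 2h_0·σ_0 + h_0·σ_1 = 6(Δ_0 - S'(0)) = 30 and h_1·σ_1 + 2h_1·σ_2 = 6(S'(2) - Δ_1) = 36.
Solving the tridiagonal system: σ_0 = 69/2, σ_1 = -39, σ_2 = 75/2.
On [1, 2], S'(x) = b_1 + 2c_1·(x - 1) + 3d_1·(x - 1)² with b_1 = Δ_1 - h_1(2σ_1 + σ_2)/6 = 11/4, c_1 = σ_1/2 = -39/2, d_1 = (σ_2 - σ_1)/(6h_1) = 51/4. So S'(1) = 11/4.

2.7500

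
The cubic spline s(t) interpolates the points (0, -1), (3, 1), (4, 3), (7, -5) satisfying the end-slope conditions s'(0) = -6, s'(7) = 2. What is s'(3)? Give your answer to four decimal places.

3.3455

Let M_i = s''(x_i). Step sizes h_i = 3, 1, 3; slopes of the chords Δ_i = (y_(i+1) - y_i)/h_i = 2/3, 2, -8/3.
  3·M_0 + 8·M_1 + 1·M_2 = 6(Δ_1 - Δ_0) = 8
  1·M_1 + 8·M_2 + 3·M_3 = 6(Δ_2 - Δ_1) = -28
Clamped end conditions give two more equations: 2h_0·M_0 + h_0·M_1 = 6(Δ_0 - s'(0)) = 40 and h_2·M_2 + 2h_2·M_3 = 6(s'(7) - Δ_2) = 28.
Solving the tridiagonal system: M_0 = 1172/165, M_1 = -48/55, M_2 = -348/55, M_3 = 1292/165.
On [3, 4], s'(t) = b_1 + 2c_1·(t - 3) + 3d_1·(t - 3)² with b_1 = Δ_1 - h_1(2M_1 + M_2)/6 = 184/55, c_1 = M_1/2 = -24/55, d_1 = (M_2 - M_1)/(6h_1) = -10/11. So s'(3) = 184/55.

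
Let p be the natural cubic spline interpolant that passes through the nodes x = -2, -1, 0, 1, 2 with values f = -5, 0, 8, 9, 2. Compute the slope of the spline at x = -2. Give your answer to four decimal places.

3.8393

With M_i denoting the second derivative at x_i, h_i = 1, 1, 1, 1, and Δ_i = (y_(i+1) − y_i)/h_i = 5, 8, 1, -7:
  1·M_0 + 4·M_1 + 1·M_2 = 6(Δ_1 - Δ_0) = 18
  1·M_1 + 4·M_2 + 1·M_3 = 6(Δ_2 - Δ_1) = -42
  1·M_2 + 4·M_3 + 1·M_4 = 6(Δ_3 - Δ_2) = -48
Natural end conditions: M_0 = M_4 = 0.
Solving: M_0 = 0, M_1 = 195/28, M_2 = -69/7, M_3 = -267/28, M_4 = 0.
On [-2, -1], p'(x) = b_0 + 2c_0·(x + 2) + 3d_0·(x + 2)² with b_0 = Δ_0 - h_0(2M_0 + M_1)/6 = 215/56, c_0 = M_0/2 = 0, d_0 = (M_1 - M_0)/(6h_0) = 65/56. So p'(-2) = 215/56.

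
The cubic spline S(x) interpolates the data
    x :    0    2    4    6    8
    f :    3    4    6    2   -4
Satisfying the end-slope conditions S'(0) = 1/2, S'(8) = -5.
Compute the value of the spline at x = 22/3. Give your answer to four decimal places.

-1.3175

Write M_i for S''(x_i). With h_i = 2, 2, 2, 2 and divided differences Δ_i = 1/2, 1, -2, -3, the continuity of S' gives the tridiagonal system
  2·M_0 + 8·M_1 + 2·M_2 = 6(Δ_1 - Δ_0) = 3
  2·M_1 + 8·M_2 + 2·M_3 = 6(Δ_2 - Δ_1) = -18
  2·M_2 + 8·M_3 + 2·M_4 = 6(Δ_3 - Δ_2) = -6
Clamped end conditions give two more equations: 2h_0·M_0 + h_0·M_1 = 6(Δ_0 - S'(0)) = 0 and h_3·M_3 + 2h_3·M_4 = 6(S'(8) - Δ_3) = -12.
Hence M_0 = -17/28, M_1 = 17/14, M_2 = -11/4, M_3 = 11/14, M_4 = -95/28.
On [6, 8], S(x) = 2 - 67/28·(x - 6) + 11/28·(x - 6)² - 39/112·(x - 6)³.
With (x - 6) = 4/3: S(22/3) = -83/63.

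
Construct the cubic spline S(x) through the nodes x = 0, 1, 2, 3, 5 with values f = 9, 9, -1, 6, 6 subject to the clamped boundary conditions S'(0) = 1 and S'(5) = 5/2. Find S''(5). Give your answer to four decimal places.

12.3476

Let M_i = S''(x_i). Step sizes h_i = 1, 1, 1, 2; slopes of the chords Δ_i = (y_(i+1) - y_i)/h_i = 0, -10, 7, 0.
  1·M_0 + 4·M_1 + 1·M_2 = 6(Δ_1 - Δ_0) = -60
  1·M_1 + 4·M_2 + 1·M_3 = 6(Δ_2 - Δ_1) = 102
  1·M_2 + 6·M_3 + 2·M_4 = 6(Δ_3 - Δ_2) = -42
Clamped end conditions give two more equations: 2h_0·M_0 + h_0·M_1 = 6(Δ_0 - S'(0)) = -6 and h_3·M_3 + 2h_3·M_4 = 6(S'(5) - Δ_3) = 15.
Solving: M_0 = 849/82, M_1 = -1095/41, M_2 = 2991/82, M_3 = -705/41, M_4 = 2025/164.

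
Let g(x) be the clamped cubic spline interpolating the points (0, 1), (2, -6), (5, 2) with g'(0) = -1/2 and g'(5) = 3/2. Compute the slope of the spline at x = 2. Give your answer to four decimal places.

-1.7000

Let m_i = g''(x_i). Step sizes h_i = 2, 3; slopes of the chords Δ_i = (y_(i+1) - y_i)/h_i = -7/2, 8/3.
  2·m_0 + 10·m_1 + 3·m_2 = 6(Δ_1 - Δ_0) = 37
Clamped end conditions give two more equations: 2h_0·m_0 + h_0·m_1 = 6(Δ_0 - g'(0)) = -18 and h_1·m_1 + 2h_1·m_2 = 6(g'(5) - Δ_1) = -7.
Solving: m_0 = -39/5, m_1 = 33/5, m_2 = -67/15.
On [2, 5], g'(x) = b_1 + 2c_1·(x - 2) + 3d_1·(x - 2)² with b_1 = Δ_1 - h_1(2m_1 + m_2)/6 = -17/10, c_1 = m_1/2 = 33/10, d_1 = (m_2 - m_1)/(6h_1) = -83/135. So g'(2) = -17/10.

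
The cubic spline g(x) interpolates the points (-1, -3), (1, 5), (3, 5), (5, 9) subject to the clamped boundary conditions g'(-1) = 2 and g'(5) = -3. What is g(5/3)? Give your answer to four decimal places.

5.3556

Put m_i = g'' at the i-th knot. Here h = (2, 2, 2) and Δ = (4, 0, 2), so the interior equations h_(i-1)·m_(i-1) + 2(h_(i-1)+h_i)·m_i + h_i·m_(i+1) = 6(Δ_i − Δ_(i-1)) read
  2·m_0 + 8·m_1 + 2·m_2 = 6(Δ_1 - Δ_0) = -24
  2·m_1 + 8·m_2 + 2·m_3 = 6(Δ_2 - Δ_1) = 12
Clamped end conditions give two more equations: 2h_0·m_0 + h_0·m_1 = 6(Δ_0 - g'(-1)) = 12 and h_2·m_2 + 2h_2·m_3 = 6(g'(5) - Δ_2) = -30.
Forward elimination and back-substitution give m_0 = 89/15, m_1 = -88/15, m_2 = 83/15, m_3 = -154/15.
On [1, 3], g(x) = 5 + 31/15·(x - 1) - 44/15·(x - 1)² + 19/20·(x - 1)³.
With (x - 1) = 2/3: g(5/3) = 241/45.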